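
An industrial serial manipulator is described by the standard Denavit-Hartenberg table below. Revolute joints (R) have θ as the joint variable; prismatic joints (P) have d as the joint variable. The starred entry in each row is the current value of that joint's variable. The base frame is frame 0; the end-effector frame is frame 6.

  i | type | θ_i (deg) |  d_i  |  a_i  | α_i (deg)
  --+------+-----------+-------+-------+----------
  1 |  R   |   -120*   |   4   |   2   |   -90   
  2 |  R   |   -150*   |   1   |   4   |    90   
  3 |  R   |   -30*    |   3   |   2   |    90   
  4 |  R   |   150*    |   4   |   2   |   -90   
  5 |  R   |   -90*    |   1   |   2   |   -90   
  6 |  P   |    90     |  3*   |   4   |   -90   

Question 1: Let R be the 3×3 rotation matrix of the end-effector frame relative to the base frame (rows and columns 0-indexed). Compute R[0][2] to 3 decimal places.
End-effector z-axis (col 2 of R) = (0.9665,-0.0580,0.2500)
R[0][2] = 0.9665

0.967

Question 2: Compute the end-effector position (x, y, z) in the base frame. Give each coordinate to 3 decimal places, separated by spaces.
after link 1: o_1 = (-1.0000, -1.7321, 4.0000)
after link 2: o_2 = (1.5981, 0.7679, 6.0000)
after link 3: o_3 = (2.2321, 3.8660, 4.2679)
after link 4: o_4 = (-1.2835, 2.9731, 1.6519)
after link 5: o_5 = (-3.4040, 2.2643, 1.6854)
after link 6: o_6 = (-2.1283, 3.8759, -2.8726)

-2.128 3.876 -2.873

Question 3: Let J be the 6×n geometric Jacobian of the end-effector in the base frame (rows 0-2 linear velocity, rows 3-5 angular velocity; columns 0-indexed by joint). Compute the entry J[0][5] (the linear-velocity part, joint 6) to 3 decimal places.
prismatic axis z_5 = (0.1752,-0.5625,-0.8080)
J_v[:, 5] = z_5; J_ω[:, 5] = (0,0,0)
entry J[0][5] = 0.1752

0.175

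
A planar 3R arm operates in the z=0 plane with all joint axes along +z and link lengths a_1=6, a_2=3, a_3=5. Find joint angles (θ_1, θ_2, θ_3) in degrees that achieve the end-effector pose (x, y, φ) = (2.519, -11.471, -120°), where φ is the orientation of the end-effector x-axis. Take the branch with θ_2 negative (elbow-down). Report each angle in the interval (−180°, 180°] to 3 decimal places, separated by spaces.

-45.008 -29.982 -45.010

wrist centre = target − a_3·(cos φ, sin φ) = (5.0190, -7.1409)
cos θ_2 = (76.1824−6²−3²)/(2·6·3) = 0.8662; θ_2 = -29.9824° (elbow-down)
β = atan2(-7.1409,5.0190) = -54.8983°; ψ = atan2(-1.4992,8.5985) = -9.8904°
θ_1 = β − ψ = -45.0079°
θ_3 = φ − θ_1 − θ_2 = -45.0096° (wrapped to (-180°,180°])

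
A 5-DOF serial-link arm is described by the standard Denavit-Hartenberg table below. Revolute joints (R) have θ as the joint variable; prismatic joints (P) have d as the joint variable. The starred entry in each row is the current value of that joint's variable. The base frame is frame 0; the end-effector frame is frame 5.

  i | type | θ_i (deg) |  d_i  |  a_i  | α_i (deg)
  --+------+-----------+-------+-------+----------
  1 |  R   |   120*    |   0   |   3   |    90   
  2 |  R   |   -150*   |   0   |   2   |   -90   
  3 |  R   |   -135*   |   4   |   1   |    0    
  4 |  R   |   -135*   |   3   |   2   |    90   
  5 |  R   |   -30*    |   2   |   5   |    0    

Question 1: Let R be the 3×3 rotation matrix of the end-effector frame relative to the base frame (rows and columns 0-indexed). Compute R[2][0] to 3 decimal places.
End-effector x-axis (col 0 of R) = (-0.6250,-0.6495,0.4330)
R[2][0] = 0.4330

0.433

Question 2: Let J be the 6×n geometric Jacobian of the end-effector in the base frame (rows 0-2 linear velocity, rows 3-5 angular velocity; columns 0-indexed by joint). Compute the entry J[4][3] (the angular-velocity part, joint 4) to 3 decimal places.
0.433

axis z_3 = (-0.2500,0.4330,-0.8660); lever o_n−o_3 = (-4.7410,-4.4486,-1.4330)
cross product → J_v[:, 3] = (-4.4731,3.7476,3.1651)
J_ω[:, 3] = z_3
entry J[4][3] = 0.4330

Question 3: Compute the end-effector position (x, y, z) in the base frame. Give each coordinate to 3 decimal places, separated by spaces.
after link 1: o_1 = (-1.5000, 2.5981, 0.0000)
after link 2: o_2 = (-0.6340, 1.0981, -1.0000)
after link 3: o_3 = (-1.3278, 3.7140, -4.1105)
after link 4: o_4 = (-3.8098, 4.0130, -6.7086)
after link 5: o_5 = (-6.0688, -0.7345, -5.5436)

-6.069 -0.735 -5.544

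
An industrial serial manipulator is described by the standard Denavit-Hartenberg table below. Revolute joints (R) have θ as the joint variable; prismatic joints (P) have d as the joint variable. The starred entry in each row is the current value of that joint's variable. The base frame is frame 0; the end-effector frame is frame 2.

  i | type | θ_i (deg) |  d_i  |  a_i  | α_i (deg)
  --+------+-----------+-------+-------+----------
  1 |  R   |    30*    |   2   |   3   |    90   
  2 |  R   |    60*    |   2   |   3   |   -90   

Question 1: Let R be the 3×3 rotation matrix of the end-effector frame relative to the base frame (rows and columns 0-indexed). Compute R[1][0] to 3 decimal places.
End-effector x-axis (col 0 of R) = (0.4330,0.2500,0.8660)
R[1][0] = 0.2500

0.250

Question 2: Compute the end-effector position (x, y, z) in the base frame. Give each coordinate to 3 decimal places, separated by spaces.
4.897 0.518 4.598

after link 1: o_1 = (2.5981, 1.5000, 2.0000)
after link 2: o_2 = (4.8971, 0.5179, 4.5981)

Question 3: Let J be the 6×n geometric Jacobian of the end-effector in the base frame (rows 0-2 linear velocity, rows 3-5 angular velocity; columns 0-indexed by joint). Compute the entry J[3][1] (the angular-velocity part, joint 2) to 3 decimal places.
0.500

axis z_1 = (0.5000,-0.8660,0.0000); lever o_n−o_1 = (2.2990,-0.9821,2.5981)
cross product → J_v[:, 1] = (-2.2500,-1.2990,1.5000)
J_ω[:, 1] = z_1
entry J[3][1] = 0.5000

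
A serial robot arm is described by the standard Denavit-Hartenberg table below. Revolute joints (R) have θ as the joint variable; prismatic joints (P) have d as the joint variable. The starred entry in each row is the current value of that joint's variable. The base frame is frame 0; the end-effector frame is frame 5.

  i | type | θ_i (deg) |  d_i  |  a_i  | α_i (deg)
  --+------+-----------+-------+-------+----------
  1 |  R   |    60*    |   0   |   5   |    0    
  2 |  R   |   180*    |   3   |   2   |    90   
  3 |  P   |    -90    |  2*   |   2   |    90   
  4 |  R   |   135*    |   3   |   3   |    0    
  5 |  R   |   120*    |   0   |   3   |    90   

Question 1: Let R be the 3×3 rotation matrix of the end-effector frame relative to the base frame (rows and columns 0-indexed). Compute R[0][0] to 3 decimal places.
0.837

End-effector x-axis (col 0 of R) = (0.8365,-0.4830,0.2588)
R[0][0] = 0.8365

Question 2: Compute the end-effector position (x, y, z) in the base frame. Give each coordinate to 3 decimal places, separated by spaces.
after link 1: o_1 = (2.5000, 4.3301, 0.0000)
after link 2: o_2 = (1.5000, 2.5981, 3.0000)
after link 3: o_3 = (-0.2321, 3.5981, 1.0000)
after link 4: o_4 = (-0.5692, 7.2568, 3.1213)
after link 5: o_5 = (1.9404, 5.8079, 3.8978)

1.940 5.808 3.898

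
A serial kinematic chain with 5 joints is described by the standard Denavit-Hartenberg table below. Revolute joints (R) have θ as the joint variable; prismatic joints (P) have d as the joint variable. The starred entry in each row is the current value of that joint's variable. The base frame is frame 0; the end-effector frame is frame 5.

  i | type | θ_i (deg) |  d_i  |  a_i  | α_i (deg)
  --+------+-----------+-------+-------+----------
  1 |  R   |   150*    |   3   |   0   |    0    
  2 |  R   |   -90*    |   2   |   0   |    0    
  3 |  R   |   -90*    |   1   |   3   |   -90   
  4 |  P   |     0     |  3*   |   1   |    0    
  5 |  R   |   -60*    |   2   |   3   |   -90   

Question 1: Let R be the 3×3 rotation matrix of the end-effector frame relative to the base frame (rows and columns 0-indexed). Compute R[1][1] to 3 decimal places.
End-effector y-axis (col 1 of R) = (-0.5000,-0.8660,-0.0000)
R[1][1] = -0.8660

-0.866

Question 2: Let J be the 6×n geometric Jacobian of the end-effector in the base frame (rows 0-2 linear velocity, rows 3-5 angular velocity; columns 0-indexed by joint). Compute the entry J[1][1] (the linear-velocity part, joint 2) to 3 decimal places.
axis z_1 = (0.0000,0.0000,1.0000); lever o_n−o_1 = (7.2631,1.5801,5.5981)
cross product → J_v[:, 1] = (-1.5801,7.2631,0.0000)
J_ω[:, 1] = z_1
entry J[1][1] = 7.2631

7.263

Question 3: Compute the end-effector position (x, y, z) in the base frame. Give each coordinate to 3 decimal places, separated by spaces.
7.263 1.580 8.598

after link 1: o_1 = (0.0000, 0.0000, 3.0000)
after link 2: o_2 = (0.0000, 0.0000, 5.0000)
after link 3: o_3 = (2.5981, -1.5000, 6.0000)
after link 4: o_4 = (4.9641, 0.5981, 6.0000)
after link 5: o_5 = (7.2631, 1.5801, 8.5981)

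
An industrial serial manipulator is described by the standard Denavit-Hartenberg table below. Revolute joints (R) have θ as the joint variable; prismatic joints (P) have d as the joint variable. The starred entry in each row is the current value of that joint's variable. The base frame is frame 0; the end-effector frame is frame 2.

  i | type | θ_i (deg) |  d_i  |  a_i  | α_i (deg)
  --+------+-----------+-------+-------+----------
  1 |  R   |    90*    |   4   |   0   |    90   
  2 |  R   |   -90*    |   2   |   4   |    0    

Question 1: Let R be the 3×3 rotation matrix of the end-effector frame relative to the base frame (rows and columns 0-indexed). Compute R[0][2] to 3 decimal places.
1.000

End-effector z-axis (col 2 of R) = (1.0000,-0.0000,0.0000)
R[0][2] = 1.0000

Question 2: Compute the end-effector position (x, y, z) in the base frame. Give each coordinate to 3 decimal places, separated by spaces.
2.000 0.000 0.000

after link 1: o_1 = (0.0000, 0.0000, 4.0000)
after link 2: o_2 = (2.0000, 0.0000, 0.0000)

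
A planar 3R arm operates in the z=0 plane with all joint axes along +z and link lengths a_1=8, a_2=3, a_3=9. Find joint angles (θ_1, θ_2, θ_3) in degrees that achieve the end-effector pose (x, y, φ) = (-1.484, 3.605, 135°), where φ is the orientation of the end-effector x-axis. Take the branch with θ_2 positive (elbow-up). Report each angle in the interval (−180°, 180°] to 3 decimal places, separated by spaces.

wrist centre = target − a_3·(cos φ, sin φ) = (4.8800, -2.7590)
cos θ_2 = (31.4259−8²−3²)/(2·8·3) = -0.8661; θ_2 = 150.0117° (elbow-up)
β = atan2(-2.7590,4.8800) = -29.4823°; ψ = atan2(1.4995,5.4016) = 15.5145°
θ_1 = β − ψ = -44.9968°
θ_3 = φ − θ_1 − θ_2 = 29.9851° (wrapped to (-180°,180°])

-44.997 150.012 29.985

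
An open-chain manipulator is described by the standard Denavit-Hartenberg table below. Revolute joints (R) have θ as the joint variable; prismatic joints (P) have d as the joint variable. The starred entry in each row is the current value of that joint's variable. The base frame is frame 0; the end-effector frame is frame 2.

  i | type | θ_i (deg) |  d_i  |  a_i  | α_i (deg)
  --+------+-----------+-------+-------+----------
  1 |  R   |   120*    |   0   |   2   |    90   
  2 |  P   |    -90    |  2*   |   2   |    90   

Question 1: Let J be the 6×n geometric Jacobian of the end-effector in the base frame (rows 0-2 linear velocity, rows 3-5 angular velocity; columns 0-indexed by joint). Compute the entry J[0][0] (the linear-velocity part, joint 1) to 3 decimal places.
axis z_0 = ẑ; lever o_n−o_0 = (0.7321,2.7321,-2.0000)
cross product → J_v[:, 0] = (-2.7321,0.7321,0.0000)
J_ω[:, 0] = z_0
entry J[0][0] = -2.7321

-2.732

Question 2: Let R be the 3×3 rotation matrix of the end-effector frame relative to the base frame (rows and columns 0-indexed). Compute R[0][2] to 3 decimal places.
0.500

End-effector z-axis (col 2 of R) = (0.5000,-0.8660,-0.0000)
R[0][2] = 0.5000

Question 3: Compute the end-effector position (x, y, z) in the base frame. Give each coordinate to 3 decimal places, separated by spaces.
0.732 2.732 -2.000

after link 1: o_1 = (-1.0000, 1.7321, 0.0000)
after link 2: o_2 = (0.7321, 2.7321, -2.0000)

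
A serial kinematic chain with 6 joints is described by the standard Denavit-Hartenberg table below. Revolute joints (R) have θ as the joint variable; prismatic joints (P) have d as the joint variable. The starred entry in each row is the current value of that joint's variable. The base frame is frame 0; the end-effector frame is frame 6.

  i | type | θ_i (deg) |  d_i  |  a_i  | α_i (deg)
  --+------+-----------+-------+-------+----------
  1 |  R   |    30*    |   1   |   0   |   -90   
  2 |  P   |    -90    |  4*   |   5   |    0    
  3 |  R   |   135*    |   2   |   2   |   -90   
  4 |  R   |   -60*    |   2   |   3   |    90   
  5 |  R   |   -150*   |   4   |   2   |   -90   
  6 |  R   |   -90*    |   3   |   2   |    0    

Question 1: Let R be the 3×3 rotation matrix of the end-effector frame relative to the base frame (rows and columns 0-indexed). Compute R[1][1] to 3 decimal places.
End-effector y-axis (col 1 of R) = (0.4160,-0.6258,0.6597)
R[1][1] = -0.6258

-0.626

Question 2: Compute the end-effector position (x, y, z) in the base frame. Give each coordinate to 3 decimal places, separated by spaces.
after link 1: o_1 = (0.0000, 0.0000, 1.0000)
after link 2: o_2 = (-2.0000, 3.4641, 6.0000)
after link 3: o_3 = (-1.7753, 5.9033, 4.5858)
after link 4: o_4 = (-3.3805, 7.9765, 2.1109)
after link 5: o_5 = (-5.6698, 7.2321, 5.8799)
after link 6: o_6 = (-5.8297, 9.7945, 8.4114)

-5.830 9.794 8.411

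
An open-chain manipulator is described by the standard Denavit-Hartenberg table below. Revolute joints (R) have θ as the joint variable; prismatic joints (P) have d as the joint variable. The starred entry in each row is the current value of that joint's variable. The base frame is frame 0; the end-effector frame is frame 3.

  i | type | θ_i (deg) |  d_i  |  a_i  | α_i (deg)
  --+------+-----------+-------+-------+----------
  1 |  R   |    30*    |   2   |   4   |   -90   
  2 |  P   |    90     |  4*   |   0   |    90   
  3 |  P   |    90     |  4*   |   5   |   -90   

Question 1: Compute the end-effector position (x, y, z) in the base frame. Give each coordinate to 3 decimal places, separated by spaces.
2.428 11.794 2.000

after link 1: o_1 = (3.4641, 2.0000, 2.0000)
after link 2: o_2 = (1.4641, 5.4641, 2.0000)
after link 3: o_3 = (2.4282, 11.7942, 2.0000)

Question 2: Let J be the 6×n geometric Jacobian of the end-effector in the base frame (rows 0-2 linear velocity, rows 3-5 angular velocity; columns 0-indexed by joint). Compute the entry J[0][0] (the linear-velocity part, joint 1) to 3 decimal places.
axis z_0 = ẑ; lever o_n−o_0 = (2.4282,11.7942,2.0000)
cross product → J_v[:, 0] = (-11.7942,2.4282,0.0000)
J_ω[:, 0] = z_0
entry J[0][0] = -11.7942

-11.794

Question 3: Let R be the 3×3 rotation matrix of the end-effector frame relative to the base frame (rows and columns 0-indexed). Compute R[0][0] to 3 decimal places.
-0.500

End-effector x-axis (col 0 of R) = (-0.5000,0.8660,0.0000)
R[0][0] = -0.5000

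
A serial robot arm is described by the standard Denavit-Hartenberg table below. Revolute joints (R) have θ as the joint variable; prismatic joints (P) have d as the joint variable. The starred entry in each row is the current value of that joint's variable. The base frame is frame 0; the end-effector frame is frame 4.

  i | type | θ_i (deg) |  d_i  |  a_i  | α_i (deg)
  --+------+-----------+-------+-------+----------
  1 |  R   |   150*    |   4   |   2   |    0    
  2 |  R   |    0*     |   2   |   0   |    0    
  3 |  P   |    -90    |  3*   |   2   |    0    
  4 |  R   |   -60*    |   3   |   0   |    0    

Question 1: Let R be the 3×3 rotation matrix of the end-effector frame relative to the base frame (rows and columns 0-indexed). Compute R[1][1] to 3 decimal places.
End-effector y-axis (col 1 of R) = (-0.0000,1.0000,0.0000)
R[1][1] = 1.0000

1.000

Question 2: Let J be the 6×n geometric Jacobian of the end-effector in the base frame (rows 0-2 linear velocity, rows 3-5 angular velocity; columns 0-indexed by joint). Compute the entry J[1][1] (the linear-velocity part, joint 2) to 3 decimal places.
axis z_1 = (0.0000,0.0000,1.0000); lever o_n−o_1 = (1.0000,1.7321,8.0000)
cross product → J_v[:, 1] = (-1.7321,1.0000,0.0000)
J_ω[:, 1] = z_1
entry J[1][1] = 1.0000

1.000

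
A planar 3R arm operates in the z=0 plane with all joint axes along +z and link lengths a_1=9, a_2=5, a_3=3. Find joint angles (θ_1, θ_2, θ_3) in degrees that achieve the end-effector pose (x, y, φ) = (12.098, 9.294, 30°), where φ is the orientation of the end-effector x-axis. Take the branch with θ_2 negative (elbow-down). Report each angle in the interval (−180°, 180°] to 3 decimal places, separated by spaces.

wrist centre = target − a_3·(cos φ, sin φ) = (9.4999, 7.7940)
cos θ_2 = (150.9950−9²−5²)/(2·9·5) = 0.4999; θ_2 = -60.0037° (elbow-down)
β = atan2(7.7940,9.4999) = 39.3664°; ψ = atan2(-4.3303,11.4997) = -20.6342°
θ_1 = β − ψ = 60.0006°
θ_3 = φ − θ_1 − θ_2 = 30.0031° (wrapped to (-180°,180°])

60.001 -60.004 30.003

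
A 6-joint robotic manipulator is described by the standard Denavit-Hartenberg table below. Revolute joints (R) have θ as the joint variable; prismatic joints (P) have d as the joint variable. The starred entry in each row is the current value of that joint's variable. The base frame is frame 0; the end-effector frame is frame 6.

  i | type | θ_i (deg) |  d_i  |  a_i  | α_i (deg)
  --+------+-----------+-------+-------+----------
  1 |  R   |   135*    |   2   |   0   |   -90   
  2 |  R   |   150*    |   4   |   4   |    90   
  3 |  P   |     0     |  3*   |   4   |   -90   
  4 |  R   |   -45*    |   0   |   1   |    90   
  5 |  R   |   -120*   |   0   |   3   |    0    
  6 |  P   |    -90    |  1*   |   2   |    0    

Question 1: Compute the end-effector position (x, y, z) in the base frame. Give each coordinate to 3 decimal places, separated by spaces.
after link 1: o_1 = (0.0000, 0.0000, 2.0000)
after link 2: o_2 = (-0.3789, -5.2779, 0.0000)
after link 3: o_3 = (1.0099, -6.6667, -4.5981)
after link 4: o_4 = (1.1929, -6.8498, -5.5640)
after link 5: o_5 = (2.7555, -4.7381, -4.1151)
after link 6: o_6 = (1.0484, -4.4452, -2.7009)

1.048 -4.445 -2.701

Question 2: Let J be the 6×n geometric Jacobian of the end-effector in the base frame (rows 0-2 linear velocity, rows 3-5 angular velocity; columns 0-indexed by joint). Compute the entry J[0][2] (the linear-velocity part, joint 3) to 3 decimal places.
-0.354

prismatic axis z_2 = (-0.3536,0.3536,-0.8660)
J_v[:, 2] = z_2; J_ω[:, 2] = (0,0,0)
entry J[0][2] = -0.3536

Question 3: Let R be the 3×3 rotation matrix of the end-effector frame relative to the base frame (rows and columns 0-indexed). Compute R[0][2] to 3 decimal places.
End-effector z-axis (col 2 of R) = (-0.6830,0.6830,-0.2588)
R[0][2] = -0.6830

-0.683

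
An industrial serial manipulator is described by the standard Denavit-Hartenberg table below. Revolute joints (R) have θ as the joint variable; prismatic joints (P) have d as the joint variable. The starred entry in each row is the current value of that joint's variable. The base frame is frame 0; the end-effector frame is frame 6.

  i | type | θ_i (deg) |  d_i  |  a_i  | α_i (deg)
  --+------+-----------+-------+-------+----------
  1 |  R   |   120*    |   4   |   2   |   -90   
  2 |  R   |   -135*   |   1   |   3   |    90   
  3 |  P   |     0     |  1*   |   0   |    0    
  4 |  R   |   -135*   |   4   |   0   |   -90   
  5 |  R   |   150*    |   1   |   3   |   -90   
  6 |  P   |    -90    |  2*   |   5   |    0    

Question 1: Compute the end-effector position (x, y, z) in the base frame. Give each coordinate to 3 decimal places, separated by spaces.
after link 1: o_1 = (-1.0000, 1.7321, 4.0000)
after link 2: o_2 = (-0.8054, -0.6051, 6.1213)
after link 3: o_3 = (-0.4518, -1.2174, 5.4142)
after link 4: o_4 = (0.9624, -3.6669, 2.5858)
after link 5: o_5 = (0.3530, -4.8714, 5.4455)
after link 6: o_6 = (4.9148, -7.1159, 7.2207)

4.915 -7.116 7.221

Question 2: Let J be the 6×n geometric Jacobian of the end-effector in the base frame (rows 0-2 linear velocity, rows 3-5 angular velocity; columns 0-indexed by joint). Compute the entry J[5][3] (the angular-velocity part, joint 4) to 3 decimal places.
-0.707

axis z_3 = (0.3536,-0.6124,-0.7071); lever o_n−o_3 = (5.3666,-5.8985,1.8065)
cross product → J_v[:, 3] = (-5.2771,-4.4335,1.2010)
J_ω[:, 3] = z_3
entry J[5][3] = -0.7071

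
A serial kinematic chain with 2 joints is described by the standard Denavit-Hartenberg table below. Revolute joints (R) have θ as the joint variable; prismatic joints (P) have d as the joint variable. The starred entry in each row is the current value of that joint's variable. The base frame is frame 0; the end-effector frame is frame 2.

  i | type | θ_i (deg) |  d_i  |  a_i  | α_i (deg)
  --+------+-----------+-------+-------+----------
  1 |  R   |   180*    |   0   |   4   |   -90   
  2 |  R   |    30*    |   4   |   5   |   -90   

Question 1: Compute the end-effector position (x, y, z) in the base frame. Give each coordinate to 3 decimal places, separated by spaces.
-8.330 -4.000 -2.500

after link 1: o_1 = (-4.0000, 0.0000, 0.0000)
after link 2: o_2 = (-8.3301, -4.0000, -2.5000)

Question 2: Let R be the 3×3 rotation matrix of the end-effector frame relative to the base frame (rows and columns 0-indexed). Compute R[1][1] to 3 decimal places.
1.000

End-effector y-axis (col 1 of R) = (0.0000,1.0000,-0.0000)
R[1][1] = 1.0000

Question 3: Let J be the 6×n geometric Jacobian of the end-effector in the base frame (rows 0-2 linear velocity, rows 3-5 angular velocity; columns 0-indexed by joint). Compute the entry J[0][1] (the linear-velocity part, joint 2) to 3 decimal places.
2.500

axis z_1 = (-0.0000,-1.0000,0.0000); lever o_n−o_1 = (-4.3301,-4.0000,-2.5000)
cross product → J_v[:, 1] = (2.5000,-0.0000,-4.3301)
J_ω[:, 1] = z_1
entry J[0][1] = 2.5000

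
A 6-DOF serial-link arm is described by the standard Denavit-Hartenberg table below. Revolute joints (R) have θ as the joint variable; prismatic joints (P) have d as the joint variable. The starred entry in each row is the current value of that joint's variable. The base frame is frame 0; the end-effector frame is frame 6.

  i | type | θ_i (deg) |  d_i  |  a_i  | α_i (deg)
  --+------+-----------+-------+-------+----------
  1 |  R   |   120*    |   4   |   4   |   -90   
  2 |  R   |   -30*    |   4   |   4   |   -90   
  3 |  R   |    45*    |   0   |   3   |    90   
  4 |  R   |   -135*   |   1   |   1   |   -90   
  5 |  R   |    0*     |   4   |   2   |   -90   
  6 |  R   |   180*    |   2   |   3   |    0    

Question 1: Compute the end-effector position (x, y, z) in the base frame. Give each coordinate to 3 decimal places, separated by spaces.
-3.786 8.214 10.157

after link 1: o_1 = (-2.0000, 3.4641, 4.0000)
after link 2: o_2 = (-7.1962, 4.4641, 6.0000)
after link 3: o_3 = (-6.2776, 7.1158, 7.0607)
after link 4: o_4 = (-7.2359, 6.3613, 7.7766)
after link 5: o_5 = (-5.7422, 5.7742, 11.9508)
after link 6: o_6 = (-3.7859, 8.2142, 10.1566)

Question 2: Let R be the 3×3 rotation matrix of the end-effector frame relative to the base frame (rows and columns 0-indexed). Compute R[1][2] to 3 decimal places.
-0.177

End-effector z-axis (col 2 of R) = (0.9186,-0.1768,-0.3536)
R[1][2] = -0.1768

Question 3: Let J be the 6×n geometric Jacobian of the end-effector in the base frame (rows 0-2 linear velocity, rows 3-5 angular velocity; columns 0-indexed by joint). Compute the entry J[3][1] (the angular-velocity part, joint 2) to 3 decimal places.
axis z_1 = (-0.8660,-0.5000,0.0000); lever o_n−o_1 = (-1.7859,4.7501,6.1566)
cross product → J_v[:, 1] = (-3.0783,5.3318,-5.0067)
J_ω[:, 1] = z_1
entry J[3][1] = -0.8660

-0.866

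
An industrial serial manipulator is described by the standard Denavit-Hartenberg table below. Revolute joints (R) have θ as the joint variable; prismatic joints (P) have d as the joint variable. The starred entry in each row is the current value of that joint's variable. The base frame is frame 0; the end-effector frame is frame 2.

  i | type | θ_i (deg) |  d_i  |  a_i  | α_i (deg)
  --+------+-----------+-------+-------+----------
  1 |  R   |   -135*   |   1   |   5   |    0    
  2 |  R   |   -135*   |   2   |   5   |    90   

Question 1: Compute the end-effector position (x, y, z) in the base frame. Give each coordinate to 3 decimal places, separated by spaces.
after link 1: o_1 = (-3.5355, -3.5355, 1.0000)
after link 2: o_2 = (-3.5355, 1.4645, 3.0000)

-3.536 1.464 3.000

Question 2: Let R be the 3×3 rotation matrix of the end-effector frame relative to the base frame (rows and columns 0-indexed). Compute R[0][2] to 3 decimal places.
1.000

End-effector z-axis (col 2 of R) = (1.0000,0.0000,0.0000)
R[0][2] = 1.0000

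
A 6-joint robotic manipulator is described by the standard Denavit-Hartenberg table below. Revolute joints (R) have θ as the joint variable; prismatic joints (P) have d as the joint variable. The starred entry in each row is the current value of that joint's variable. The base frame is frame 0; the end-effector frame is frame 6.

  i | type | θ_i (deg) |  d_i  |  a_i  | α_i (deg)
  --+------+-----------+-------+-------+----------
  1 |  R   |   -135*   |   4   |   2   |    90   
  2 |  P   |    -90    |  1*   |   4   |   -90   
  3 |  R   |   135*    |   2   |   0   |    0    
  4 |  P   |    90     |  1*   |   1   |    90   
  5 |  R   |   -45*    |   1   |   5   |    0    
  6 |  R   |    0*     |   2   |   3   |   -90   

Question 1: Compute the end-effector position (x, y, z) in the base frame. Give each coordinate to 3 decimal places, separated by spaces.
-2.071 3.000 6.828

after link 1: o_1 = (-1.4142, -1.4142, 4.0000)
after link 2: o_2 = (-2.1213, -0.7071, 0.0000)
after link 3: o_3 = (-3.5355, -2.1213, 0.0000)
after link 4: o_4 = (-4.7426, -2.3284, 0.7071)
after link 5: o_5 = (-3.5104, 1.4393, 3.9142)
after link 6: o_6 = (-2.0711, 3.0000, 6.8284)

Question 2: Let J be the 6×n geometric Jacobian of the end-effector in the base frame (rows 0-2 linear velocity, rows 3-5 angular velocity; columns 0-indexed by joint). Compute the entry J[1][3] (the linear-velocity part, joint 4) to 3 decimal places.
-0.707

prismatic axis z_3 = (-0.7071,-0.7071,0.0000)
J_v[:, 3] = z_3; J_ω[:, 3] = (0,0,0)
entry J[1][3] = -0.7071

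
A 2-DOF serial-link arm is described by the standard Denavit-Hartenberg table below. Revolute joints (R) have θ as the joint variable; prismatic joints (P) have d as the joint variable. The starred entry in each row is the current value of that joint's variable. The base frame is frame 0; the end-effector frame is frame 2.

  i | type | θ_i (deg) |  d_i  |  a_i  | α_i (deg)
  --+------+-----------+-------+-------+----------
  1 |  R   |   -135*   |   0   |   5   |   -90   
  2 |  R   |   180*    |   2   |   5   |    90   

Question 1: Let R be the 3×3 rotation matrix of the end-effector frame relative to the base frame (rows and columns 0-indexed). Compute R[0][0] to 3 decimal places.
End-effector x-axis (col 0 of R) = (0.7071,0.7071,-0.0000)
R[0][0] = 0.7071

0.707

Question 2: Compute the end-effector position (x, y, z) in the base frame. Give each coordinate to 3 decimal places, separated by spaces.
after link 1: o_1 = (-3.5355, -3.5355, 0.0000)
after link 2: o_2 = (1.4142, -1.4142, -0.0000)

1.414 -1.414 -0.000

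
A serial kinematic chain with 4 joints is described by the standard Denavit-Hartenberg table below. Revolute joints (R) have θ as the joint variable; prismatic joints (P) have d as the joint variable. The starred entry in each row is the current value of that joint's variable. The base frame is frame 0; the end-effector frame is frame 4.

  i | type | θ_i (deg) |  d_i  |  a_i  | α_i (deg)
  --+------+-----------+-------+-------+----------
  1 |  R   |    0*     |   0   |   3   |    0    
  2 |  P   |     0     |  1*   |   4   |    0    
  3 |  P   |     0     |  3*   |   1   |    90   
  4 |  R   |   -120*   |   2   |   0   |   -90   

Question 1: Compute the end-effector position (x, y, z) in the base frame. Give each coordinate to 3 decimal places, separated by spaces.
8.000 -2.000 4.000

after link 1: o_1 = (3.0000, 0.0000, 0.0000)
after link 2: o_2 = (7.0000, 0.0000, 1.0000)
after link 3: o_3 = (8.0000, 0.0000, 4.0000)
after link 4: o_4 = (8.0000, -2.0000, 4.0000)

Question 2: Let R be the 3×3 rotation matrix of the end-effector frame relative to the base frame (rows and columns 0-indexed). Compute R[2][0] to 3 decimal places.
End-effector x-axis (col 0 of R) = (-0.5000,-0.0000,-0.8660)
R[2][0] = -0.8660

-0.866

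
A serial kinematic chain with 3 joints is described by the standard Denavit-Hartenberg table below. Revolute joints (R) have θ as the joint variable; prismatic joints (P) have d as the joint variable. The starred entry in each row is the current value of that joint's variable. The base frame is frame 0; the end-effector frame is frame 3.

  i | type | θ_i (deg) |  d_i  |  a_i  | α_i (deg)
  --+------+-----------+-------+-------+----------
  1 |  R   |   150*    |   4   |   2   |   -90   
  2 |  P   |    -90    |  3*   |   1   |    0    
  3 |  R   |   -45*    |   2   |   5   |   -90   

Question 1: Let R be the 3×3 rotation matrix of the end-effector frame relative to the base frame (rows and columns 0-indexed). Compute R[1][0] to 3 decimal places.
-0.354

End-effector x-axis (col 0 of R) = (0.6124,-0.3536,0.7071)
R[1][0] = -0.3536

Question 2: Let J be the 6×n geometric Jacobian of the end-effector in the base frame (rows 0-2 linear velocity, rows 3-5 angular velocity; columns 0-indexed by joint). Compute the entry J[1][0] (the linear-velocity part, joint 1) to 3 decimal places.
axis z_0 = ẑ; lever o_n−o_0 = (-1.1702,-5.0979,8.5355)
cross product → J_v[:, 0] = (5.0979,-1.1702,0.0000)
J_ω[:, 0] = z_0
entry J[1][0] = -1.1702

-1.170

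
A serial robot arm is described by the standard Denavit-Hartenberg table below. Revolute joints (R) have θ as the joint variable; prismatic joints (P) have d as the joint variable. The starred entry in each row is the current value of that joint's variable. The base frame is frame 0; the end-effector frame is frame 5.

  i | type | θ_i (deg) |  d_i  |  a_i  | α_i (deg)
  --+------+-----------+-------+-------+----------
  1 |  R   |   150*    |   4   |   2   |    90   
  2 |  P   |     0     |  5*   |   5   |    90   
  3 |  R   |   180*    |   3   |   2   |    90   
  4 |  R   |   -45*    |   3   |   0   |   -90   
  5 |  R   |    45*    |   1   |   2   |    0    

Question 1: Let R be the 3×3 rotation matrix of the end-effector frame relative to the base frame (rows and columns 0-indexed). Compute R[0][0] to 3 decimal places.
0.079

End-effector x-axis (col 0 of R) = (0.0795,-0.8624,0.5000)
R[0][0] = 0.0795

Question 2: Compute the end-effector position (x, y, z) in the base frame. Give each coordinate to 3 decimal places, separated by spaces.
after link 1: o_1 = (-1.7321, 1.0000, 4.0000)
after link 2: o_2 = (-3.5622, 7.8301, 4.0000)
after link 3: o_3 = (-1.8301, 6.8301, 1.0000)
after link 4: o_4 = (-0.3301, 9.4282, 1.0000)
after link 5: o_5 = (0.4412, 7.3499, 1.2929)

0.441 7.350 1.293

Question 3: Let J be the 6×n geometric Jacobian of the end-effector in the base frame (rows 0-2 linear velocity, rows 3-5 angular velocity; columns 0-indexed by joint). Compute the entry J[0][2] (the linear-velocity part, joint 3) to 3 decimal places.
-0.480

axis z_2 = (0.0000,0.0000,-1.0000); lever o_n−o_2 = (4.0033,-0.4802,-2.7071)
cross product → J_v[:, 2] = (-0.4802,-4.0033,-0.0000)
J_ω[:, 2] = z_2
entry J[0][2] = -0.4802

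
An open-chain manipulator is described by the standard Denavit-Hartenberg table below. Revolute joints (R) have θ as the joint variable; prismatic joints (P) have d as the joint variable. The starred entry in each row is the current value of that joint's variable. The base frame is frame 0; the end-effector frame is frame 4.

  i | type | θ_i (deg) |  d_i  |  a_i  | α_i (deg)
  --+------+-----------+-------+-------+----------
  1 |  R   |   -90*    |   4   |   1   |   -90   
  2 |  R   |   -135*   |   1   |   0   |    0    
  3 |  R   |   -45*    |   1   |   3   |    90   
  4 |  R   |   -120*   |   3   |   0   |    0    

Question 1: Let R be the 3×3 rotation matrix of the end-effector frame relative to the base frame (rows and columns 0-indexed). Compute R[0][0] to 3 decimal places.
End-effector x-axis (col 0 of R) = (-0.8660,-0.5000,-0.0000)
R[0][0] = -0.8660

-0.866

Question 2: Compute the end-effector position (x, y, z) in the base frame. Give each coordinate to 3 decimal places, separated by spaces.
after link 1: o_1 = (0.0000, -1.0000, 4.0000)
after link 2: o_2 = (1.0000, -1.0000, 4.0000)
after link 3: o_3 = (2.0000, 2.0000, 4.0000)
after link 4: o_4 = (2.0000, 2.0000, 1.0000)

2.000 2.000 1.000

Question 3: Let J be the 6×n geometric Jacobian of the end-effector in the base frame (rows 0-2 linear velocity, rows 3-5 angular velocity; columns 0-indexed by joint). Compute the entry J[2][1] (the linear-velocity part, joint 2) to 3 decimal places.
3.000

axis z_1 = (1.0000,0.0000,0.0000); lever o_n−o_1 = (2.0000,3.0000,-3.0000)
cross product → J_v[:, 1] = (-0.0000,3.0000,3.0000)
J_ω[:, 1] = z_1
entry J[2][1] = 3.0000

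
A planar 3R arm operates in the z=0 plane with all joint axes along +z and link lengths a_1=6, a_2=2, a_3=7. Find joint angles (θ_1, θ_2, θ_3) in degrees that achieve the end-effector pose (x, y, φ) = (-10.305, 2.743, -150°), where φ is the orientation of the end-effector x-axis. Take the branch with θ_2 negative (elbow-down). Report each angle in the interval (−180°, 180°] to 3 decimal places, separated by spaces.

134.995 -44.980 119.985

wrist centre = target − a_3·(cos φ, sin φ) = (-4.2428, 6.2430)
cos θ_2 = (56.9766−6²−2²)/(2·6·2) = 0.7074; θ_2 = -44.9797° (elbow-down)
β = atan2(6.2430,-4.2428) = 124.2005°; ψ = atan2(-1.4137,7.4147) = -10.7946°
θ_1 = β − ψ = 134.9951°
θ_3 = φ − θ_1 − θ_2 = 119.9845° (wrapped to (-180°,180°])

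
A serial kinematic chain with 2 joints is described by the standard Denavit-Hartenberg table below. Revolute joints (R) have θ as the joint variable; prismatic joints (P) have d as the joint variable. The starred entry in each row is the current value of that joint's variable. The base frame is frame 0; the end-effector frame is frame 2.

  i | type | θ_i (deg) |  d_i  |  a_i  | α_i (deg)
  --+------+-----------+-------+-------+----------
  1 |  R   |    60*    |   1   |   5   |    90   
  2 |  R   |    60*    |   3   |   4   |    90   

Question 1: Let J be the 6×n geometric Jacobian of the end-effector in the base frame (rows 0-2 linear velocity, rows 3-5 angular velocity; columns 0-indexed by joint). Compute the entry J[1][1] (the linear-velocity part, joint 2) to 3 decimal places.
-3.000

axis z_1 = (0.8660,-0.5000,0.0000); lever o_n−o_1 = (3.5981,0.2321,3.4641)
cross product → J_v[:, 1] = (-1.7321,-3.0000,2.0000)
J_ω[:, 1] = z_1
entry J[1][1] = -3.0000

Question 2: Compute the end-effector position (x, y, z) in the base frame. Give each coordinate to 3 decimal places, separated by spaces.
6.098 4.562 4.464

after link 1: o_1 = (2.5000, 4.3301, 1.0000)
after link 2: o_2 = (6.0981, 4.5622, 4.4641)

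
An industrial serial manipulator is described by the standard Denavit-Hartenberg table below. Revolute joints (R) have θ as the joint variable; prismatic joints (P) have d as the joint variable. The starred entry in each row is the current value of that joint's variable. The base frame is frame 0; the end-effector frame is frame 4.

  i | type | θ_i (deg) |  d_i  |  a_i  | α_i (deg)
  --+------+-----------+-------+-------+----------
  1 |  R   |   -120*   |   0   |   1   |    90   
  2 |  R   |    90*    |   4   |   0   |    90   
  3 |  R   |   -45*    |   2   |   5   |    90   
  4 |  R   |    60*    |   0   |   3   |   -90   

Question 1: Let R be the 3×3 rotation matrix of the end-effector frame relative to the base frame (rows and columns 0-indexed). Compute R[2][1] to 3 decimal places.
0.707

End-effector y-axis (col 1 of R) = (-0.6124,0.3536,0.7071)
R[2][1] = 0.7071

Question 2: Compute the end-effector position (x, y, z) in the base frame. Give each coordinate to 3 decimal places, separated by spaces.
after link 1: o_1 = (-0.5000, -0.8660, 0.0000)
after link 2: o_2 = (-3.9641, 1.1340, 0.0000)
after link 3: o_3 = (-1.9022, -2.3658, 3.5355)
after link 4: o_4 = (-2.2827, -5.1462, 4.5962)

-2.283 -5.146 4.596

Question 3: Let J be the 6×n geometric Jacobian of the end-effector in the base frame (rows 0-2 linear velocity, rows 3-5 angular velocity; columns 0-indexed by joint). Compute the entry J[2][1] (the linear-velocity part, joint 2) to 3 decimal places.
axis z_1 = (-0.8660,0.5000,0.0000); lever o_n−o_1 = (-1.7827,-4.2801,4.5962)
cross product → J_v[:, 1] = (2.2981,3.9804,4.5981)
J_ω[:, 1] = z_1
entry J[2][1] = 4.5981

4.598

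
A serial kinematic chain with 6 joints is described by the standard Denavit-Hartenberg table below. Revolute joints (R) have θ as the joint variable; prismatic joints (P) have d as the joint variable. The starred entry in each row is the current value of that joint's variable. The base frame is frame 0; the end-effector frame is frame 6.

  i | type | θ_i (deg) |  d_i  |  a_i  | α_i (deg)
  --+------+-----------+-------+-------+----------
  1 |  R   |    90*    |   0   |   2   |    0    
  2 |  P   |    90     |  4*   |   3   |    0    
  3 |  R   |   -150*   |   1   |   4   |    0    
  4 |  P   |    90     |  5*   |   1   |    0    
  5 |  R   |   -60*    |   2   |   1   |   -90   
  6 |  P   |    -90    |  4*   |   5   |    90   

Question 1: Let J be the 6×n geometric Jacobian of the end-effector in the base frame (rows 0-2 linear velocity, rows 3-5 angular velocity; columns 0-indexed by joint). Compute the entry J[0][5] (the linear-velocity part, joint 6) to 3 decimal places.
prismatic axis z_5 = (-0.8660,0.5000,0.0000)
J_v[:, 5] = z_5; J_ω[:, 5] = (0,0,0)
entry J[0][5] = -0.8660

-0.866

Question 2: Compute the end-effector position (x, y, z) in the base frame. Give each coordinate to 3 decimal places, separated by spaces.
after link 1: o_1 = (0.0000, 2.0000, 0.0000)
after link 2: o_2 = (-3.0000, 2.0000, 4.0000)
after link 3: o_3 = (0.4641, 4.0000, 5.0000)
after link 4: o_4 = (-0.0359, 4.8660, 10.0000)
after link 5: o_5 = (0.4641, 5.7321, 12.0000)
after link 6: o_6 = (-3.0000, 7.7321, 17.0000)

-3.000 7.732 17.000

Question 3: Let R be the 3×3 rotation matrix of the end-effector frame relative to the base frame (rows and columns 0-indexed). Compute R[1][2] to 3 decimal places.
-0.866

End-effector z-axis (col 2 of R) = (-0.5000,-0.8660,0.0000)
R[1][2] = -0.8660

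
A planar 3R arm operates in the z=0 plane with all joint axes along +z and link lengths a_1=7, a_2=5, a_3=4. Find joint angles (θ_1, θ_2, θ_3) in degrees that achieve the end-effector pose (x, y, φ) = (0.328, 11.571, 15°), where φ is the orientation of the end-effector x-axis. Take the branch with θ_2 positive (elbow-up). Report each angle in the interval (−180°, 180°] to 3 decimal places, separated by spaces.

90.003 44.994 -119.997

wrist centre = target − a_3·(cos φ, sin φ) = (-3.5357, 10.5357)
cos θ_2 = (123.5027−7²−5²)/(2·7·5) = 0.7072; θ_2 = 44.9940° (elbow-up)
β = atan2(10.5357,-3.5357) = 108.5513°; ψ = atan2(3.5352,10.5359) = 18.5484°
θ_1 = β − ψ = 90.0029°
θ_3 = φ − θ_1 − θ_2 = -119.9969° (wrapped to (-180°,180°])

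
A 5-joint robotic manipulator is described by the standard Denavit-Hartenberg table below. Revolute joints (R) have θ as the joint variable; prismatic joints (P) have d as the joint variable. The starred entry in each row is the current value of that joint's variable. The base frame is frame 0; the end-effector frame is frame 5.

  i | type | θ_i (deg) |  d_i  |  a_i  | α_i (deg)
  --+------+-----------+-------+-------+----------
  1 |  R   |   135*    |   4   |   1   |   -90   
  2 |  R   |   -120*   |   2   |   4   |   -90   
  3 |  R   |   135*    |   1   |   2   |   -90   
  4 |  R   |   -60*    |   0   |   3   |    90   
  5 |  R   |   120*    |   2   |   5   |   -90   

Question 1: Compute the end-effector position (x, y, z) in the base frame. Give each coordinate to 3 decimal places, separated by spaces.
-5.315 -1.325 5.712

after link 1: o_1 = (-0.7071, 0.7071, 4.0000)
after link 2: o_2 = (-0.7071, -2.1213, 7.4641)
after link 3: o_3 = (-0.8195, -0.0089, 6.7394)
after link 4: o_4 = (-2.0355, 2.7070, 7.1198)
after link 5: o_5 = (-5.3151, -1.3255, 5.7118)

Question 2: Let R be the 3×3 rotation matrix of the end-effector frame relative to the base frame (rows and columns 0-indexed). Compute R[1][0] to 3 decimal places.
End-effector x-axis (col 0 of R) = (-0.4469,-0.6692,-0.5937)
R[1][0] = -0.6692

-0.669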